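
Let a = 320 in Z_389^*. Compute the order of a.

194

The order of 320 must divide p − 1 = 388 = 2^2 · 97.
Divisors: 1, 2, 4, 97, 194, 388.
Check each in increasing order: 320^1 ≡ 320;  320^2 ≡ 93;  320^4 ≡ 91;  320^97 ≡ 388;  320^194 ≡ 1.
Smallest exponent giving 1 is 194.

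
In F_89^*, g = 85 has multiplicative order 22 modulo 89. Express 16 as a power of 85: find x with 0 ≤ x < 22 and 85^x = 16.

Successive powers of 85 modulo 89:
  85^0=1  85^1=85  85^2=16
So 85^2 ≡ 16 (mod 89), giving x = 2.

2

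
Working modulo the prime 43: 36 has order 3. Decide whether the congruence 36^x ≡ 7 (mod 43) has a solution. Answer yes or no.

⟨36⟩ has order 3; its elements mod 43 are {1, 6, 36}.
7 is not in this set.

no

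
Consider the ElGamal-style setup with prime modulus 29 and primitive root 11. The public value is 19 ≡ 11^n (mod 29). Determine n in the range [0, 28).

25

Successive powers of 11 modulo 29:
  11^0=1  11^1=11  11^2=5  11^3=26  11^4=25  11^5=14
  11^6=9  11^7=12  11^8=16  11^9=2  11^10=22  11^11=10
  11^12=23  11^13=21  11^14=28  11^15=18  11^16=24  11^17=3
  11^18=4  11^19=15  11^20=20  11^21=17  11^22=13  11^23=27
  11^24=7  11^25=19
So 11^25 ≡ 19 (mod 29), giving n = 25.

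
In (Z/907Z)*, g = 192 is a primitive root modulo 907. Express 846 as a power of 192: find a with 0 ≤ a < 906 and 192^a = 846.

84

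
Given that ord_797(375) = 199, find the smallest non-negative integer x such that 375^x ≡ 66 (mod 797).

Baby-step giant-step with m = ceil(sqrt(199)) = 15.
Baby table (375^j mod 797 for j=0..14):
  0:1  1:375  2:353  3:73  4:277  5:265  6:547  7:296
  8:217  9:81  10:89  11:698  12:334  13:121  14:743
Giant step factor: 375^(-15) ≡ 694 (mod 797).
Scan 66·694^i mod 797 for i = 0, 1, …:
  i=0: 66   i=1: 375
Match at i=1, j=1: x = 1·15 + 1 = 16.

16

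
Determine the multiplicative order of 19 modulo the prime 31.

15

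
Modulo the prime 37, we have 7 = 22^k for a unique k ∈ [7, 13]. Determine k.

8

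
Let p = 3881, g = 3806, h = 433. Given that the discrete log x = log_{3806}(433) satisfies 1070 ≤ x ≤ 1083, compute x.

1070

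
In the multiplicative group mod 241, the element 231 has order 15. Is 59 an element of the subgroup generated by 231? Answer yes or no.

no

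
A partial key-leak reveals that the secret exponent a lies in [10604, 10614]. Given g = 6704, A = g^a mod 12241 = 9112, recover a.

10614

Compute 6704^10604 mod 12241 = 11880, then multiply by 6704 repeatedly:
  6704^10604=11880  6704^10605=3574  6704^10606=4459  6704^10607=614  6704^10608=3280
  6704^10609=4284  6704^10610=2550  6704^10611=6764  6704^10612=5192  6704^10613=6005
  6704^10614=9112
Found 9112 at exponent 10614.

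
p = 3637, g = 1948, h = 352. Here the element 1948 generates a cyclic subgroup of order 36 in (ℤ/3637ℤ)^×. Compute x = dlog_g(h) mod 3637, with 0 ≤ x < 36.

Successive powers of 1948 modulo 3637:
  1948^0=1  1948^1=1948  1948^2=1313  1948^3=913  1948^4=31  1948^5=2196
  1948^6=696  1948^7=2844  1948^8=961  1948^9=2610  1948^10=3391  1948^11=876
  1948^12=695  1948^13=896  1948^14=3285  1948^15=1697  1948^16=3360  1948^17=2317
  1948^18=3636  1948^19=1689  1948^20=2324  1948^21=2724  1948^22=3606  1948^23=1441
  1948^24=2941  1948^25=793  1948^26=2676  1948^27=1027  1948^28=246  1948^29=2761
  1948^30=2942  1948^31=2741  1948^32=352
So 1948^32 ≡ 352 (mod 3637), giving x = 32.

32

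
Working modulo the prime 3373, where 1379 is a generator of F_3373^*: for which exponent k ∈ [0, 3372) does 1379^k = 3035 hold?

Baby-step giant-step with m = ceil(sqrt(3372)) = 59.
Baby table (1379^j mod 3373 for j=0..58):
  0:1  1:1379  2:2642  3:478  4:1427  5:1374  6:2493  7:760
  8:2410  9:985  10:2369  11:1787  12:1983  13:2427  14:817  15:61
  16:3167  17:2631  18:2174  19:2722  20:2862  21:288  22:2511  23:1971
  24:2744  25:2843  26:1071  27:2908  28:3008  29:2615  30:348  31:926
  32:1960  33:1067  34:765  35:2559  36:703  37:1386  38:2176  39:2107
  40:1400  41:1244  42:1992  43:1346  44:984  45:990  46:2518  47:1505
  48:1000  49:2816  50:941  51:2407  52:221  53:1189  54:353  55:1075
  56:1678  57:84  58:1154
Giant step factor: 1379^(-59) ≡ 2234 (mod 3373).
Scan 3035·2234^i mod 3373 for i = 0, 1, …:
  i=0: 3035   i=1: 460   i=2: 2248   i=3: 3008
Match at i=3, j=28: k = 3·59 + 28 = 205.

205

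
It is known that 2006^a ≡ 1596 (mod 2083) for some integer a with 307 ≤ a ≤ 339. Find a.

Compute 2006^307 mod 2083 = 882, then multiply by 2006 repeatedly:
  2006^307=882  2006^308=825  2006^309=1048  2006^310=541  2006^311=3
  2006^312=1852  2006^313=1123  2006^314=1015  2006^315=999  2006^316=148
  2006^317=1102  2006^318=549  2006^319=1470  2006^320=1375  2006^321=358
  2006^322=1596
Found 1596 at exponent 322.

322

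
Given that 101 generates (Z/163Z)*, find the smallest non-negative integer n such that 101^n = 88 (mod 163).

128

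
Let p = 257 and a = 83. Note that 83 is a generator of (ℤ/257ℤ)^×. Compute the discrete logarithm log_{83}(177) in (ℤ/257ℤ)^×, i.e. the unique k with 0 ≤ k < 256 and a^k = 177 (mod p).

25

Successive powers of 83 modulo 257:
  83^0=1  83^1=83  83^2=207  83^3=219  83^4=187  83^5=101
  83^6=159  83^7=90  83^8=17  83^9=126  83^10=178  83^11=125
  83^12=95  83^13=175  83^14=133  83^15=245  83^16=32  83^17=86
  83^18=199  83^19=69  83^20=73  83^21=148  83^22=205  83^23=53
  83^24=30  83^25=177
So 83^25 ≡ 177 (mod 257), giving k = 25.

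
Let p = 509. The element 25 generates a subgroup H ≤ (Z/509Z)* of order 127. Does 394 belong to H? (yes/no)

yes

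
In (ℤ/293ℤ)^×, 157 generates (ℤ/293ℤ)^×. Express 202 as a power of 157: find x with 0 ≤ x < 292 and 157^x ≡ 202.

Baby-step giant-step with m = ceil(sqrt(292)) = 18.
Baby table (157^j mod 293 for j=0..17):
  0:1  1:157  2:37  3:242  4:197  5:164  6:257  7:208
  8:133  9:78  10:233  11:249  12:124  13:130  14:193  15:122
  16:109  17:119
Giant step factor: 157^(-18) ≡ 276 (mod 293).
Scan 202·276^i mod 293 for i = 0, 1, …:
  i=0: 202   i=1: 82   i=2: 71   i=3: 258
  i=4: 9   i=5: 140   i=6: 257
Match at i=6, j=6: x = 6·18 + 6 = 114.

114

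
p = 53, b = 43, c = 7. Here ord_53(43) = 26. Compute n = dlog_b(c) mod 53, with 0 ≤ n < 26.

3

Successive powers of 43 modulo 53:
  43^0=1  43^1=43  43^2=47  43^3=7
So 43^3 ≡ 7 (mod 53), giving n = 3.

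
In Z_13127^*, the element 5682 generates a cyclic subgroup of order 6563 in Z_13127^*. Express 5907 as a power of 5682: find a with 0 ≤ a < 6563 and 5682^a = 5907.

Baby-step giant-step with m = ceil(sqrt(6563)) = 82.
Baby table (5682^j mod 13127 for j=0..81):
  0:1  1:5682  2:5831  3:12321  4:1631  5:12807  6:6413  7:11241
  8:8507  9:3160  10:10511  11:8779  12:12805  13:8176  14:12706  15:10119
  16:13025  17:11151  18:9080  19:3450  20:4289  21:6386  22:2224  23:8594
  24:11795  25:5855  26:4292  27:10305  28:6590  29:6176  30:3561  31:4895
  32:10404  33:4647  34:5857  35:2529  36:8840  37:4978  38:9438  39:2921
  40:4594  41:6632  42:8534  43:12177  44:10424  45:144  46:4334  47:12663
  48:2079  49:11705  50:6428  51:4582  52:4083  53:4197  54:8722  55:3979
  56:3984  57:6140  58:9041  59:5011  60:39  61:11566  62:4250  63:7947
  64:11101  65:647  66:694  67:5208  68:3598  69:5097  70:2992  71:1079
  72:569  73:3816  74:9835  75:831  76:9149  77:1698  78:12818  79:3280
  80:9747  81:12768
Giant step factor: 5682^(-82) ≡ 6738 (mod 13127).
Scan 5907·6738^i mod 13127 for i = 0, 1, …:
  i=0: 5907   i=1: 302   i=2: 191   i=3: 512
  i=4: 10582   i=5: 8779
Match at i=5, j=11: a = 5·82 + 11 = 421.

421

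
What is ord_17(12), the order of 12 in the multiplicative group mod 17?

16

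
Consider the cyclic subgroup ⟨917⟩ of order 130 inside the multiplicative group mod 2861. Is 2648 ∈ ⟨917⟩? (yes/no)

2648 ∈ ⟨917⟩ iff 2648^130 ≡ 1 (mod 2861), since |⟨917⟩| = 130.
2648^130 mod 2861 = 1.
Since 1 = 1, 2648 lies in the subgroup.

yes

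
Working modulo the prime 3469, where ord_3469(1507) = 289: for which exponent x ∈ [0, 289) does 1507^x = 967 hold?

276

Baby-step giant-step with m = ceil(sqrt(289)) = 17.
Baby table (1507^j mod 3469 for j=0..16):
  0:1  1:1507  2:2323  3:540  4:2034  5:2111  6:204  7:2156
  8:2108  9:2621  10:2125  11:488  12:3457  13:2730  14:3345  15:458
  16:3344
Giant step factor: 1507^(-17) ≡ 2424 (mod 3469).
Scan 967·2424^i mod 3469 for i = 0, 1, …:
  i=0: 967   i=1: 2433   i=2: 292   i=3: 132
  i=4: 820   i=5: 3412   i=6: 592   i=7: 2311
  i=8: 2898   i=9: 27     …   i=15: 3238
  i=16: 2034
Match at i=16, j=4: x = 16·17 + 4 = 276.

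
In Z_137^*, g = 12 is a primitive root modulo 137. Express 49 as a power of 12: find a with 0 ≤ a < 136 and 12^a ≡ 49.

Baby-step giant-step with m = ceil(sqrt(136)) = 12.
Baby table (12^j mod 137 for j=0..11):
  0:1  1:12  2:7  3:84  4:49  5:40  6:69  7:6
  8:72  9:42  10:93  11:20
Giant step factor: 12^(-12) ≡ 4 (mod 137).
Scan 49·4^i mod 137 for i = 0, 1, …:
  i=0: 49
Match at i=0, j=4: a = 0·12 + 4 = 4.

4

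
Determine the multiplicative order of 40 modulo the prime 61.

12

The order of 40 must divide p − 1 = 60 = 2^2 · 3 · 5.
Divisors: 1, 2, 3, 4, 5, 6, 10, 12, 15, 20, 30, 60.
Check each in increasing order: 40^1 ≡ 40;  40^2 ≡ 14;  40^3 ≡ 11;  40^4 ≡ 13;  40^5 ≡ 32;  40^6 ≡ 60;  40^10 ≡ 48;  40^12 ≡ 1.
Smallest exponent giving 1 is 12.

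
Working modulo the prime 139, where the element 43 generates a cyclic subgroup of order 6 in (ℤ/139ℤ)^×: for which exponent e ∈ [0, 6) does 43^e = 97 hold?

Successive powers of 43 modulo 139:
  43^0=1  43^1=43  43^2=42  43^3=138  43^4=96  43^5=97
So 43^5 ≡ 97 (mod 139), giving e = 5.

5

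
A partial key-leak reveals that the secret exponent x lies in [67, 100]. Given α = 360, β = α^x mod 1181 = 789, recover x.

69

Compute 360^67 mod 1181 = 527, then multiply by 360 repeatedly:
  360^67=527  360^68=760  360^69=789
Found 789 at exponent 69.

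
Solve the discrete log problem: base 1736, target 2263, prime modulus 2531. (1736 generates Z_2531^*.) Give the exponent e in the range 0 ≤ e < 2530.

Baby-step giant-step with m = ceil(sqrt(2530)) = 51.
Baby table (1736^j mod 2531 for j=0..50):
  0:1  1:1736  2:1806  3:1838  4:1708  5:1287  6:1890  7:864
  8:1552  9:1288  10:1095  11:139  12:859  13:465  14:2382  15:2029
  16:1723  17:2017  18:1139  19:593  20:1862  21:345  22:1604  23:444
  24:1360  25:2068  26:1090  27:1583  28:1953  29:1399  30:1435  31:656
  32:2397  33:228  34:972  35:1746  36:1449  37:2181  38:2371  39:650
  40:2105  41:2047  42:68  43:1622  44:1320  45:965  46:2249  47:1462
  48:1970  49:539  50:1765
Giant step factor: 1736^(-51) ≡ 1421 (mod 2531).
Scan 2263·1421^i mod 2531 for i = 0, 1, …:
  i=0: 2263   i=1: 1353   i=2: 1584   i=3: 805
  i=4: 2424   i=5: 2344   i=6: 28   i=7: 1823
  i=8: 1270   i=9: 67     …   i=41: 721
  i=42: 2017
Match at i=42, j=17: e = 42·51 + 17 = 2159.

2159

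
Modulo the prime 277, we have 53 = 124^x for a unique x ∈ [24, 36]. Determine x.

Compute 124^24 mod 277 = 131, then multiply by 124 repeatedly:
  124^24=131  124^25=178  124^26=189  124^27=168  124^28=57
  124^29=143  124^30=4  124^31=219  124^32=10  124^33=132
  124^34=25  124^35=53
Found 53 at exponent 35.

35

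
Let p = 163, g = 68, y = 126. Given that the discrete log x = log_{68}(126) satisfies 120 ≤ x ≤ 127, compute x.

120

Compute 68^120 mod 163 = 126, then multiply by 68 repeatedly:
  68^120=126
Found 126 at exponent 120.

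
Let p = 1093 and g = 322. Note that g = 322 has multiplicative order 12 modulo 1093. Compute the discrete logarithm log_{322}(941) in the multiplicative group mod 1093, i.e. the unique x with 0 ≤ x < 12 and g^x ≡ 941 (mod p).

4

Successive powers of 322 modulo 1093:
  322^0=1  322^1=322  322^2=942  322^3=563  322^4=941
So 322^4 ≡ 941 (mod 1093), giving x = 4.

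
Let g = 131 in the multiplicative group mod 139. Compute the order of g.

23

The order of 131 must divide p − 1 = 138 = 2 · 3 · 23.
Divisors: 1, 2, 3, 6, 23, 46, 69, 138.
Check each in increasing order: 131^1 ≡ 131;  131^2 ≡ 64;  131^3 ≡ 44;  131^6 ≡ 129;  131^23 ≡ 1.
Smallest exponent giving 1 is 23.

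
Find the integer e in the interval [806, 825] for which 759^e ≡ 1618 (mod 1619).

Compute 759^806 mod 1619 = 1005, then multiply by 759 repeatedly:
  759^806=1005  759^807=246  759^808=529  759^809=1618
Found 1618 at exponent 809.

809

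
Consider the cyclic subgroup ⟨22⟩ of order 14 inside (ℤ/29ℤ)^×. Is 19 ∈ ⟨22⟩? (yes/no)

no

⟨22⟩ has order 14; its elements mod 29 are {1, 4, 5, 6, 7, 9, 13, 16, 20, 22, 23, 24, 25, 28}.
19 is not in this set.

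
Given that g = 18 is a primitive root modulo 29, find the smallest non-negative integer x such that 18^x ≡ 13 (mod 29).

Successive powers of 18 modulo 29:
  18^0=1  18^1=18  18^2=5  18^3=3  18^4=25  18^5=15
  18^6=9  18^7=17  18^8=16  18^9=27  18^10=22  18^11=19
  18^12=23  18^13=8  18^14=28  18^15=11  18^16=24  18^17=26
  18^18=4  18^19=14  18^20=20  18^21=12  18^22=13
So 18^22 ≡ 13 (mod 29), giving x = 22.

22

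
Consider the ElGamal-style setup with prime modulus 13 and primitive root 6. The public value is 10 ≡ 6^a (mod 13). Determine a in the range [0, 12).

Successive powers of 6 modulo 13:
  6^0=1  6^1=6  6^2=10
So 6^2 ≡ 10 (mod 13), giving a = 2.

2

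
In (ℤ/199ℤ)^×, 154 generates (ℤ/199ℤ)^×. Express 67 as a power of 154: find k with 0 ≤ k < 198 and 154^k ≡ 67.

75

Baby-step giant-step with m = ceil(sqrt(198)) = 15.
Baby table (154^j mod 199 for j=0..14):
  0:1  1:154  2:35  3:17  4:31  5:197  6:90  7:129
  8:165  9:137  10:4  11:19  12:140  13:68  14:124
Giant step factor: 154^(-15) ≡ 174 (mod 199).
Scan 67·174^i mod 199 for i = 0, 1, …:
  i=0: 67   i=1: 116   i=2: 85   i=3: 64
  i=4: 191   i=5: 1
Match at i=5, j=0: k = 5·15 + 0 = 75.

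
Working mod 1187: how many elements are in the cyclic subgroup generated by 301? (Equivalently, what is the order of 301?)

The order of 301 must divide p − 1 = 1186 = 2 · 593.
Divisors: 1, 2, 593, 1186.
Check each in increasing order: 301^1 ≡ 301;  301^2 ≡ 389;  301^593 ≡ 1186;  301^1186 ≡ 1.
Smallest exponent giving 1 is 1186.

1186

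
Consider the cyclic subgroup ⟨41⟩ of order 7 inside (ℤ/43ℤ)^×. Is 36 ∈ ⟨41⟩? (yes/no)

no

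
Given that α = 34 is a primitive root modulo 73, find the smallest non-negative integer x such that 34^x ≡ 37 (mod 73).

Baby-step giant-step with m = ceil(sqrt(72)) = 9.
Baby table (34^j mod 73 for j=0..8):
  0:1  1:34  2:61  3:30  4:71  5:5  6:24  7:13
  8:4
Giant step factor: 34^(-9) ≡ 51 (mod 73).
Scan 37·51^i mod 73 for i = 0, 1, …:
  i=0: 37   i=1: 62   i=2: 23   i=3: 5
Match at i=3, j=5: x = 3·9 + 5 = 32.

32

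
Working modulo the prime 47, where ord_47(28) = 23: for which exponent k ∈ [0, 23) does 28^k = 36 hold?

Successive powers of 28 modulo 47:
  28^0=1  28^1=28  28^2=32  28^3=3  28^4=37  28^5=2
  28^6=9  28^7=17  28^8=6  28^9=27  28^10=4  28^11=18
  28^12=34  28^13=12  28^14=7  28^15=8  28^16=36
So 28^16 ≡ 36 (mod 47), giving k = 16.

16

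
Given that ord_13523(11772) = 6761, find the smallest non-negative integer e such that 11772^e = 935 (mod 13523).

5135

Baby-step giant-step with m = ceil(sqrt(6761)) = 83.
Baby table (11772^j mod 13523 for j=0..82):
  0:1  1:11772  2:9803  3:9157  4:4371  5:397  6:8049  7:10690
  8:11165  9:4343  10:8856  11:4025  12:11231  13:10484  14:6750  15:13375
  16:2211  17:9640  18:10587  19:2196  20:8859  21:12295  22:71  23:10909
  24:6340  25:1043  26:12835  27:1141  28:3513  29:1702  30:8381  31:10847
  32:6718  33:1792  34:13067  35:599  36:5945  37:3015  38:8228  39:8290
  40:7912  41:7163  42:6931  43:7473  44:5041  45:3728  46:3881  47:6438
  48:5244  49:13396  50:6009  51:12658  52:39  53:12849  54:3673  55:5525
  56:8193  57:1960  58:2882  59:11220  60:2699  61:7101  62:7309  63:8222
  64:5273  65:3186  66:6313  67:7751  68:5091  69:10839  70:7203  71:4506
  72:7426  73:6200  74:2769  75:6238  76:3846  77:108  78:214  79:3930
  80:1777  81:12286  82:2307
Giant step factor: 11772^(-83) ≡ 12153 (mod 13523).
Scan 935·12153^i mod 13523 for i = 0, 1, …:
  i=0: 935   i=1: 3735   i=2: 8267   i=3: 6484
  i=4: 1531   i=5: 12118   i=6: 4584   i=7: 8115
  i=8: 11879   i=9: 7462     …   i=60: 9589
  i=61: 7426
Match at i=61, j=72: e = 61·83 + 72 = 5135.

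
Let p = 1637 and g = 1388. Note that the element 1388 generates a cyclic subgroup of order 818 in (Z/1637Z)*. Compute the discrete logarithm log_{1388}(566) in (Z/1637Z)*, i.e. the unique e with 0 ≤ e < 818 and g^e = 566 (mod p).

20

Baby-step giant-step with m = ceil(sqrt(818)) = 29.
Baby table (1388^j mod 1637 for j=0..28):
  0:1  1:1388  2:1432  3:298  4:1100  5:1116  6:406  7:400
  8:257  9:1487  10:1336  11:1284  12:1136  13:337  14:1211  15:1306
  16:569  17:738  18:1219  19:951  20:566  21:1485  22:197  23:57
  24:540  25:1411  26:616  27:494  28:1406
Giant step factor: 1388^(-29) ≡ 1542 (mod 1637).
Scan 566·1542^i mod 1637 for i = 0, 1, …:
  i=0: 566
Match at i=0, j=20: e = 0·29 + 20 = 20.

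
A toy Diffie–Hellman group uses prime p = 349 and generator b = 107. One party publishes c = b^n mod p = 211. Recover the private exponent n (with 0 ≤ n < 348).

Baby-step giant-step with m = ceil(sqrt(348)) = 19.
Baby table (107^j mod 349 for j=0..18):
  0:1  1:107  2:281  3:53  4:87  5:235  6:17  7:74
  8:240  9:203  10:83  11:156  12:289  13:211  14:241  15:310
  16:15  17:209  18:27
Giant step factor: 107^(-19) ≡ 18 (mod 349).
Scan 211·18^i mod 349 for i = 0, 1, …:
  i=0: 211
Match at i=0, j=13: n = 0·19 + 13 = 13.

13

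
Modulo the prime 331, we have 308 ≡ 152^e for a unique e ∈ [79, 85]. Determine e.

80

Compute 152^79 mod 331 = 63, then multiply by 152 repeatedly:
  152^79=63  152^80=308
Found 308 at exponent 80.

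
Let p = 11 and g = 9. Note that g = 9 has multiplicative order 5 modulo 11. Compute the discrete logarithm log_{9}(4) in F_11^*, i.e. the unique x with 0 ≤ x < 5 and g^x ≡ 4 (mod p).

Successive powers of 9 modulo 11:
  9^0=1  9^1=9  9^2=4
So 9^2 ≡ 4 (mod 11), giving x = 2.

2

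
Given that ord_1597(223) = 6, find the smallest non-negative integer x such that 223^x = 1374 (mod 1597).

Successive powers of 223 modulo 1597:
  223^0=1  223^1=223  223^2=222  223^3=1596  223^4=1374
So 223^4 ≡ 1374 (mod 1597), giving x = 4.

4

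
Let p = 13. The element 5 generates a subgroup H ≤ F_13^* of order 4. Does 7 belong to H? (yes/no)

no

7 ∈ ⟨5⟩ iff 7^4 ≡ 1 (mod 13), since |⟨5⟩| = 4.
7^4 mod 13 = 9.
Since 9 ≠ 1, 7 does not lie in the subgroup.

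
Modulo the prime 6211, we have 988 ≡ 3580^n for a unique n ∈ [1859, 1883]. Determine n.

1873

Compute 3580^1859 mod 6211 = 5130, then multiply by 3580 repeatedly:
  3580^1859=5130  3580^1860=5684  3580^1861=1484  3580^1862=2315  3580^1863=2226
  3580^1864=367  3580^1865=3339  3580^1866=3656  3580^1867=1903  3580^1868=5484
  3580^1869=5960  3580^1870=2015  3580^1871=2729  3580^1872=6128  3580^1873=988
Found 988 at exponent 1873.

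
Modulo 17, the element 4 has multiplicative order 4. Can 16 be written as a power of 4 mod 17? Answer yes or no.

yes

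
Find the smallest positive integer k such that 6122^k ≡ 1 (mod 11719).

5859

The order of 6122 must divide p − 1 = 11718 = 2 · 3^3 · 7 · 31.
Divisors: 1, 2, 3, 6, 7, 9, 14, 18, 21, 27, 31, 42, 54, 62, 63, 93, 126, 186, 189, 217, 279, 378, 434, 558, 651, 837, 1302, 1674, 1953, 3906, 5859, 11718.
Check each in increasing order: 6122^1 ≡ 6122;  6122^2 ≡ 1522;  6122^3 ≡ 1079;  6122^6 ≡ 4060;  6122^7 ≡ 11040;  6122^9 ≡ 9553;  6122^14 ≡ 4000;  6122^18 ≡ 3956;  6122^21 ≡ 2808;  6122^27 ≡ 9612;  6122^31 ≡ 2803;  6122^42 ≡ 9696;  6122^54 ≡ 9667;  6122^62 ≡ 5079;  6122^63 ≡ 3131;  6122^93 ≡ 9571;  6122^126 ≡ 6077;  6122^186 ≡ 8337;  6122^189 ≡ 7150;  6122^217 ≡ 925;  6122^279 ≡ 10475;  6122^378 ≡ 4222;  6122^434 ≡ 138;  6122^558 ≡ 628;  6122^651 ≡ 10460;  6122^837 ≡ 3941;  6122^1302 ≡ 3016;  6122^1674 ≡ 3806;  6122^1953 ≡ 11531;  6122^3906 ≡ 187;  6122^5859 ≡ 1.
Smallest exponent giving 1 is 5859.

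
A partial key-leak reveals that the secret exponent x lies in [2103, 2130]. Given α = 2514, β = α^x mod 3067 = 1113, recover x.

2114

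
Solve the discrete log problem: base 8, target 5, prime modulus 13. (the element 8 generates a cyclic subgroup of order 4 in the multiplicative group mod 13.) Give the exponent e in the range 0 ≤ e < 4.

Successive powers of 8 modulo 13:
  8^0=1  8^1=8  8^2=12  8^3=5
So 8^3 ≡ 5 (mod 13), giving e = 3.

3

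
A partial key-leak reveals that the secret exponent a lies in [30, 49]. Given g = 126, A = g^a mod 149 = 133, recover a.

46

Compute 126^30 mod 149 = 61, then multiply by 126 repeatedly:
  126^30=61  126^31=87  126^32=85  126^33=131  126^34=116
  126^35=14  126^36=125  126^37=105  126^38=118  126^39=117
  126^40=140  126^41=58  126^42=7  126^43=137  126^44=127
  126^45=59  126^46=133
Found 133 at exponent 46.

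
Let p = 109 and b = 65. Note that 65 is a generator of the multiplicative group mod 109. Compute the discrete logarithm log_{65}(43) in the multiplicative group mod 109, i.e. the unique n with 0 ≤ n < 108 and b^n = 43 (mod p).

78

Baby-step giant-step with m = ceil(sqrt(108)) = 11.
Baby table (65^j mod 109 for j=0..10):
  0:1  1:65  2:83  3:54  4:22  5:13  6:82  7:98
  8:48  9:68  10:60
Giant step factor: 65^(-11) ≡ 59 (mod 109).
Scan 43·59^i mod 109 for i = 0, 1, …:
  i=0: 43   i=1: 30   i=2: 26   i=3: 8
  i=4: 36   i=5: 53   i=6: 75   i=7: 65
Match at i=7, j=1: n = 7·11 + 1 = 78.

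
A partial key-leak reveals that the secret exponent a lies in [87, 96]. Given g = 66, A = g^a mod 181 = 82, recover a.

Compute 66^87 mod 181 = 173, then multiply by 66 repeatedly:
  66^87=173  66^88=15  66^89=85  66^90=180  66^91=115
  66^92=169  66^93=113  66^94=37  66^95=89  66^96=82
Found 82 at exponent 96.

96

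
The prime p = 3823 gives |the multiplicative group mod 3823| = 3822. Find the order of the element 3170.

1911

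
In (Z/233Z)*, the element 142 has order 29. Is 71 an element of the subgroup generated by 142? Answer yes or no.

71 ∈ ⟨142⟩ iff 71^29 ≡ 1 (mod 233), since |⟨142⟩| = 29.
71^29 mod 233 = 1.
Since 1 = 1, 71 lies in the subgroup.

yes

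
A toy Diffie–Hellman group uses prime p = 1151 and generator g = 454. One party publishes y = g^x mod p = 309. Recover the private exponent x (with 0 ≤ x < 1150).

379

Baby-step giant-step with m = ceil(sqrt(1150)) = 34.
Baby table (454^j mod 1151 for j=0..33):
  0:1  1:454  2:87  3:364  4:663  5:591  6:131  7:773
  8:1038  9:493  10:528  11:304  12:1047  13:1126  14:160  15:127
  16:108  17:690  18:188  19:178  20:242  21:523  22:336  23:612
  24:457  25:298  26:625  27:604  28:278  29:753  30:15  31:1055
  32:154  33:856
Giant step factor: 454^(-34) ≡ 898 (mod 1151).
Scan 309·898^i mod 1151 for i = 0, 1, …:
  i=0: 309   i=1: 91   i=2: 1148   i=3: 759
  i=4: 190   i=5: 272   i=6: 244   i=7: 422
  i=8: 277   i=9: 130   i=10: 489   i=11: 591
Match at i=11, j=5: x = 11·34 + 5 = 379.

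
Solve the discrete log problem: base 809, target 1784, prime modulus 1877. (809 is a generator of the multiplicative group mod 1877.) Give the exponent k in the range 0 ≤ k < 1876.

580

Baby-step giant-step with m = ceil(sqrt(1876)) = 44.
Baby table (809^j mod 1877 for j=0..43):
  0:1  1:809  2:1285  3:1584  4:1342  5:772  6:1384  7:964
  8:921  9:1797  10:975  11:435  12:916  13:1506  14:181  15:23
  16:1714  17:1400  18:769  19:834  20:863  21:1800  22:1525  23:536
  24:37  25:1778  26:620  27:421  28:852  29:409  30:529  31:5
  32:291  33:794  34:412  35:1079  36:106  37:1289  38:1066  39:851
  40:1477  41:1121  42:298  43:826
Giant step factor: 809^(-44) ≡ 256 (mod 1877).
Scan 1784·256^i mod 1877 for i = 0, 1, …:
  i=0: 1784   i=1: 593   i=2: 1648   i=3: 1440
  i=4: 748   i=5: 34   i=6: 1196   i=7: 225
  i=8: 1290   i=9: 1765   i=10: 1360   i=11: 915
  i=12: 1492   i=13: 921
Match at i=13, j=8: k = 13·44 + 8 = 580.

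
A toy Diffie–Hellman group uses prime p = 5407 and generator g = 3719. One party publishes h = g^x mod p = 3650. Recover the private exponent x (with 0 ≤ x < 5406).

4775

Baby-step giant-step with m = ceil(sqrt(5406)) = 74.
Baby table (3719^j mod 5407 for j=0..73):
  0:1  1:3719  2:5262  3:1445  4:4804  5:1348  6:923  7:4599
  8:1340  9:3613  10:352  11:594  12:3030  13:382  14:4024  15:4087
  16:476  17:2155  18:1271  19:1131  20:4950  21:3622  22:1381  23:4696
  24:5221  25:362  26:5342  27:1580  28:4018  29:3401  30:1346  31:4299
  32:4889  33:3857  34:4819  35:3063  36:4155  37:4646  38:3109  39:2205
  40:3383  41:4695  42:1502  43:507  44:3897  45:2183  46:2670  47:2478
  48:2154  49:2959  50:1276  51:3505  52:4225  53:33  54:3773  55:622
  56:4429  57:1729  58:1228  59:3424  60:371  61:964  62:275  63:802
  64:3381  65:2664  66:1792  67:3024  68:5103  69:4894  70:824  71:4094
  72:4881  73:1140
Giant step factor: 3719^(-74) ≡ 501 (mod 5407).
Scan 3650·501^i mod 5407 for i = 0, 1, …:
  i=0: 3650   i=1: 1084   i=2: 2384   i=3: 4844
  i=4: 4508   i=5: 3789   i=6: 432   i=7: 152
  i=8: 454   i=9: 360     …   i=63: 1429
  i=64: 2205
Match at i=64, j=39: x = 64·74 + 39 = 4775.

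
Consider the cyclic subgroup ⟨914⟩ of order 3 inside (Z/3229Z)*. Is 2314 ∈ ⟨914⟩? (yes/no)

yes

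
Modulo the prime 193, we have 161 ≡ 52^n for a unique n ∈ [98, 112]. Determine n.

106

Compute 52^98 mod 193 = 191, then multiply by 52 repeatedly:
  52^98=191  52^99=89  52^100=189  52^101=178  52^102=185
  52^103=163  52^104=177  52^105=133  52^106=161
Found 161 at exponent 106.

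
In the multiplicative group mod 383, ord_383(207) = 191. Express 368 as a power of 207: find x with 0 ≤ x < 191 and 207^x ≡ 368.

Baby-step giant-step with m = ceil(sqrt(191)) = 14.
Baby table (207^j mod 383 for j=0..13):
  0:1  1:207  2:336  3:229  4:294  5:344  6:353  7:301
  8:261  9:24  10:372  11:21  12:134  13:162
Giant step factor: 207^(-14) ≡ 196 (mod 383).
Scan 368·196^i mod 383 for i = 0, 1, …:
  i=0: 368   i=1: 124   i=2: 175   i=3: 213
  i=4: 1
Match at i=4, j=0: x = 4·14 + 0 = 56.

56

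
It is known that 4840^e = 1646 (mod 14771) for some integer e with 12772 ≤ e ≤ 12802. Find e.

12774

Compute 4840^12772 mod 14771 = 12614, then multiply by 4840 repeatedly:
  4840^12772=12614  4840^12773=3217  4840^12774=1646
Found 1646 at exponent 12774.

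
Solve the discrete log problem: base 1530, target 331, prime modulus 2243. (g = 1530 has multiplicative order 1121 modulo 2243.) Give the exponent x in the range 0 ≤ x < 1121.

48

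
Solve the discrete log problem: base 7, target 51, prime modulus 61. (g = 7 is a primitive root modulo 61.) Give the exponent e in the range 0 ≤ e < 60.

17

Baby-step giant-step with m = ceil(sqrt(60)) = 8.
Baby table (7^j mod 61 for j=0..7):
  0:1  1:7  2:49  3:38  4:22  5:32  6:41  7:43
Giant step factor: 7^(-8) ≡ 15 (mod 61).
Scan 51·15^i mod 61 for i = 0, 1, …:
  i=0: 51   i=1: 33   i=2: 7
Match at i=2, j=1: e = 2·8 + 1 = 17.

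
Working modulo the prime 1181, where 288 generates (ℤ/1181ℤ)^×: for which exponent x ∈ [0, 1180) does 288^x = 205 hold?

30

Successive powers of 288 modulo 1181:
  288^0=1  288^1=288  288^2=274  288^3=966  288^4=673  288^5=140
  288^6=166  288^7=568  288^8=606  288^9=921  288^10=704  288^11=801
  288^12=393  288^13=989  288^14=211  288^15=537  288^16=1126  288^17=694
  288^18=283  288^19=15  288^20=777  288^21=567  288^22=318  288^23=647
  288^24=919  288^25=128  288^26=253  288^27=823  288^28=824  288^29=1112
  288^30=205
So 288^30 ≡ 205 (mod 1181), giving x = 30.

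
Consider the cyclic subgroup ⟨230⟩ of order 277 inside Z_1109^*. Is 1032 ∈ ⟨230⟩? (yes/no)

no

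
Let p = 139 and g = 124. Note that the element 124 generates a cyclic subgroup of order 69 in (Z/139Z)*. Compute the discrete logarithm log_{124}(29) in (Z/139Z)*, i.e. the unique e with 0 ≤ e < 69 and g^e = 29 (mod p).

4

Baby-step giant-step with m = ceil(sqrt(69)) = 9.
Baby table (124^j mod 139 for j=0..8):
  0:1  1:124  2:86  3:100  4:29  5:121  6:131  7:120
  8:7
Giant step factor: 124^(-9) ≡ 45 (mod 139).
Scan 29·45^i mod 139 for i = 0, 1, …:
  i=0: 29
Match at i=0, j=4: e = 0·9 + 4 = 4.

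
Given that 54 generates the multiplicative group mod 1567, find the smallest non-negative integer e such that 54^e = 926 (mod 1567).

1135

Baby-step giant-step with m = ceil(sqrt(1566)) = 40.
Baby table (54^j mod 1567 for j=0..39):
  0:1  1:54  2:1349  3:764  4:514  5:1117  6:772  7:946
  8:940  9:616  10:357  11:474  12:524  13:90  14:159  15:751
  16:1379  17:817  18:242  19:532  20:522  21:1549  22:595  23:790
  24:351  25:150  26:265  27:207  28:209  29:317  30:1448  31:1409
  32:870  33:1537  34:1514  35:272  36:585  37:250  38:964  39:345
Giant step factor: 54^(-40) ≡ 9 (mod 1567).
Scan 926·9^i mod 1567 for i = 0, 1, …:
  i=0: 926   i=1: 499   i=2: 1357   i=3: 1244
  i=4: 227   i=5: 476   i=6: 1150   i=7: 948
  i=8: 697   i=9: 5     …   i=27: 954
  i=28: 751
Match at i=28, j=15: e = 28·40 + 15 = 1135.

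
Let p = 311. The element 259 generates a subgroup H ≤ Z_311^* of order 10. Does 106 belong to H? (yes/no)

⟨259⟩ has order 10; its elements mod 311 are {1, 6, 36, 52, 95, 216, 259, 275, 305, 310}.
106 is not in this set.

no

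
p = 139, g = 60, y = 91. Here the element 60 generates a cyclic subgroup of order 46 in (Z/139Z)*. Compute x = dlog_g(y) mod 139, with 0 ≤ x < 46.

18

Baby-step giant-step with m = ceil(sqrt(46)) = 7.
Baby table (60^j mod 139 for j=0..6):
  0:1  1:60  2:125  3:133  4:57  5:84  6:36
Giant step factor: 60^(-7) ≡ 76 (mod 139).
Scan 91·76^i mod 139 for i = 0, 1, …:
  i=0: 91   i=1: 105   i=2: 57
Match at i=2, j=4: x = 2·7 + 4 = 18.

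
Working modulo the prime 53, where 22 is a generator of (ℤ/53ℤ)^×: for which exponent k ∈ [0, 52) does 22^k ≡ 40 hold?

22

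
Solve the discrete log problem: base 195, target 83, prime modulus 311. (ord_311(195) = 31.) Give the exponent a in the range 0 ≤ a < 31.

2

Successive powers of 195 modulo 311:
  195^0=1  195^1=195  195^2=83
So 195^2 ≡ 83 (mod 311), giving a = 2.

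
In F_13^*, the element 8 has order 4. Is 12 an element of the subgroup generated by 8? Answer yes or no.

⟨8⟩ has order 4; its elements mod 13 are {1, 5, 8, 12}.
12 is in this set.

yes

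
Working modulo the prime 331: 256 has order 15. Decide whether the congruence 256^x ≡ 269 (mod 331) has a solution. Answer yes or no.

⟨256⟩ has order 15; its elements mod 331 are {1, 4, 16, 31, 64, 83, 124, 150, 165, 203, 256, 269, 299, 323, 329}.
269 is in this set.

yes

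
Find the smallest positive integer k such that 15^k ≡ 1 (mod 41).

40

The order of 15 must divide p − 1 = 40 = 2^3 · 5.
Divisors: 1, 2, 4, 5, 8, 10, 20, 40.
Check each in increasing order: 15^1 ≡ 15;  15^2 ≡ 20;  15^4 ≡ 31;  15^5 ≡ 14;  15^8 ≡ 18;  15^10 ≡ 32;  15^20 ≡ 40;  15^40 ≡ 1.
Smallest exponent giving 1 is 40.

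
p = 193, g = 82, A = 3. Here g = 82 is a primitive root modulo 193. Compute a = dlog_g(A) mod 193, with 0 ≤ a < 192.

180

Baby-step giant-step with m = ceil(sqrt(192)) = 14.
Baby table (82^j mod 193 for j=0..13):
  0:1  1:82  2:162  3:160  4:189  5:58  6:124  7:132
  8:16  9:154  10:83  11:51  12:129  13:156
Giant step factor: 82^(-14) ≡ 168 (mod 193).
Scan 3·168^i mod 193 for i = 0, 1, …:
  i=0: 3   i=1: 118   i=2: 138   i=3: 24
  i=4: 172   i=5: 139   i=6: 192   i=7: 25
  i=8: 147   i=9: 185   i=10: 7   i=11: 18
  i=12: 129
Match at i=12, j=12: a = 12·14 + 12 = 180.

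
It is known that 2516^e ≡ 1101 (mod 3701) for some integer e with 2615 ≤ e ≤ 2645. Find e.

Compute 2516^2615 mod 3701 = 1358, then multiply by 2516 repeatedly:
  2516^2615=1358  2516^2616=705  2516^2617=1001  2516^2618=1836  2516^2619=528
  2516^2620=3490  2516^2621=2068  2516^2622=3183  2516^2623=3165  2516^2624=2289
  2516^2625=368  2516^2626=638  2516^2627=2675  2516^2628=1882  2516^2629=1533
  2516^2630=586  2516^2631=1378  2516^2632=2912  2516^2633=2313  2516^2634=1536
  2516^2635=732  2516^2636=2315  2516^2637=2867  2516^2638=123  2516^2639=2285
  2516^2640=1407  2516^2641=1856  2516^2642=2735  2516^2643=1101
Found 1101 at exponent 2643.

2643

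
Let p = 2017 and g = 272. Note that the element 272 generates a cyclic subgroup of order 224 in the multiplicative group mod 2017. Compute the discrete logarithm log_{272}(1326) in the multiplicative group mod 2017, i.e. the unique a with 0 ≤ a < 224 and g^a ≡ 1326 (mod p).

70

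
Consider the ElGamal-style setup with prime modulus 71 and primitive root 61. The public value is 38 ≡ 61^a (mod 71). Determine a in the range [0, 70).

48

Baby-step giant-step with m = ceil(sqrt(70)) = 9.
Baby table (61^j mod 71 for j=0..8):
  0:1  1:61  2:29  3:65  4:60  5:39  6:36  7:66
  8:50
Giant step factor: 61^(-9) ≡ 47 (mod 71).
Scan 38·47^i mod 71 for i = 0, 1, …:
  i=0: 38   i=1: 11   i=2: 20   i=3: 17
  i=4: 18   i=5: 65
Match at i=5, j=3: a = 5·9 + 3 = 48.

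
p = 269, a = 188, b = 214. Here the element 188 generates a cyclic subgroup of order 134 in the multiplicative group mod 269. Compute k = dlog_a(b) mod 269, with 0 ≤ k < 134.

72

Baby-step giant-step with m = ceil(sqrt(134)) = 12.
Baby table (188^j mod 269 for j=0..11):
  0:1  1:188  2:105  3:103  4:265  5:55  6:118  7:126
  8:16  9:49  10:66  11:34
Giant step factor: 188^(-12) ≡ 21 (mod 269).
Scan 214·21^i mod 269 for i = 0, 1, …:
  i=0: 214   i=1: 190   i=2: 224   i=3: 131
  i=4: 61   i=5: 205   i=6: 1
Match at i=6, j=0: k = 6·12 + 0 = 72.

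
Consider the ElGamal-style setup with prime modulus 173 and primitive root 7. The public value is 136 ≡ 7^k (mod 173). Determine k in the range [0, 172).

104

Baby-step giant-step with m = ceil(sqrt(172)) = 14.
Baby table (7^j mod 173 for j=0..13):
  0:1  1:7  2:49  3:170  4:152  5:26  6:9  7:63
  8:95  9:146  10:157  11:61  12:81  13:48
Giant step factor: 7^(-14) ≡ 121 (mod 173).
Scan 136·121^i mod 173 for i = 0, 1, …:
  i=0: 136   i=1: 21   i=2: 119   i=3: 40
  i=4: 169   i=5: 35   i=6: 83   i=7: 9
Match at i=7, j=6: k = 7·14 + 6 = 104.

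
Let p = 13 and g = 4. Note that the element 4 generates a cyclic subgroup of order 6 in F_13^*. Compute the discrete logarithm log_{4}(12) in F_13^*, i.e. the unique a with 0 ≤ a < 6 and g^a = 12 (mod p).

3

Successive powers of 4 modulo 13:
  4^0=1  4^1=4  4^2=3  4^3=12
So 4^3 ≡ 12 (mod 13), giving a = 3.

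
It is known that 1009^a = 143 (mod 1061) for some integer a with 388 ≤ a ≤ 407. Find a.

391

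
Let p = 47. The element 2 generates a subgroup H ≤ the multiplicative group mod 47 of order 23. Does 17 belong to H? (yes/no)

⟨2⟩ has order 23; its elements mod 47 are {1, 2, 3, 4, 6, 7, 8, 9, 12, 14, 16, 17, 18, 21, 24, 25, 27, 28, 32, 34, 36, 37, 42}.
17 is in this set.

yes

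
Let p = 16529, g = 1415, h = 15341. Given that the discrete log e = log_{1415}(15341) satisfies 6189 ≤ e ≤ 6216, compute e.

6210

Compute 1415^6189 mod 16529 = 13449, then multiply by 1415 repeatedly:
  1415^6189=13449  1415^6190=5456  1415^6191=1197  1415^6192=7797  1415^6193=7912
  1415^6194=5347  1415^6195=12252  1415^6196=14188  1415^6197=9814  1415^6198=2450
  1415^6199=12189  1415^6200=7688  1415^6201=2438  1415^6202=11738  1415^6203=14154
  1415^6204=11291  1415^6205=9751  1415^6206=12479  1415^6207=4813  1415^6208=447
  1415^6209=4403  1415^6210=15341
Found 15341 at exponent 6210.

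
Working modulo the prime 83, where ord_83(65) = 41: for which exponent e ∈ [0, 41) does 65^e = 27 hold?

21

Successive powers of 65 modulo 83:
  65^0=1  65^1=65  65^2=75  65^3=61  65^4=64  65^5=10
  65^6=69  65^7=3  65^8=29  65^9=59  65^10=17  65^11=26
  65^12=30  65^13=41  65^14=9  65^15=4  65^16=11  65^17=51
  65^18=78  65^19=7  65^20=40  65^21=27
So 65^21 ≡ 27 (mod 83), giving e = 21.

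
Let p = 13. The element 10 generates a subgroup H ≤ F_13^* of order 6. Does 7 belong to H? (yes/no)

7 ∈ ⟨10⟩ iff 7^6 ≡ 1 (mod 13), since |⟨10⟩| = 6.
7^6 mod 13 = 12.
Since 12 ≠ 1, 7 does not lie in the subgroup.

no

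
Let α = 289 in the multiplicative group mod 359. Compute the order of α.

179

The order of 289 must divide p − 1 = 358 = 2 · 179.
Divisors: 1, 2, 179, 358.
Check each in increasing order: 289^1 ≡ 289;  289^2 ≡ 233;  289^179 ≡ 1.
Smallest exponent giving 1 is 179.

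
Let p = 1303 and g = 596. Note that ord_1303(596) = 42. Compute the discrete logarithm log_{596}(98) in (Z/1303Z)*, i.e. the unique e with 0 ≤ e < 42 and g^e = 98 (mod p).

24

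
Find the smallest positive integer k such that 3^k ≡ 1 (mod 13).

3

The order of 3 must divide p − 1 = 12 = 2^2 · 3.
Divisors: 1, 2, 3, 4, 6, 12.
Check each in increasing order: 3^1 ≡ 3;  3^2 ≡ 9;  3^3 ≡ 1.
Smallest exponent giving 1 is 3.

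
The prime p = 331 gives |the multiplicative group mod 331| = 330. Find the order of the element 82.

165

The order of 82 must divide p − 1 = 330 = 2 · 3 · 5 · 11.
Divisors: 1, 2, 3, 5, 6, 10, 11, 15, 22, 30, 33, 55, 66, 110, 165, 330.
Check each in increasing order: 82^1 ≡ 82;  82^2 ≡ 104;  82^3 ≡ 253;  82^5 ≡ 163;  82^6 ≡ 126;  82^10 ≡ 89;  82^11 ≡ 16;  82^15 ≡ 274;  82^22 ≡ 256;  82^30 ≡ 270;  82^33 ≡ 124;  82^55 ≡ 299;  82^66 ≡ 150;  82^110 ≡ 31;  82^165 ≡ 1.
Smallest exponent giving 1 is 165.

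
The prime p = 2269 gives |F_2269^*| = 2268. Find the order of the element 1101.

54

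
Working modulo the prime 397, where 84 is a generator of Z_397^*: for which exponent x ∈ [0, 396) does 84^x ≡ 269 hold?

243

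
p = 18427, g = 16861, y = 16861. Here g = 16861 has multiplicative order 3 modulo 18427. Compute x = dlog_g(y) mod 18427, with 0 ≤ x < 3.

Successive powers of 16861 modulo 18427:
  16861^0=1  16861^1=16861
So 16861^1 ≡ 16861 (mod 18427), giving x = 1.

1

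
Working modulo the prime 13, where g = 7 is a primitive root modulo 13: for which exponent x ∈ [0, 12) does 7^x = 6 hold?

7

Successive powers of 7 modulo 13:
  7^0=1  7^1=7  7^2=10  7^3=5  7^4=9  7^5=11
  7^6=12  7^7=6
So 7^7 ≡ 6 (mod 13), giving x = 7.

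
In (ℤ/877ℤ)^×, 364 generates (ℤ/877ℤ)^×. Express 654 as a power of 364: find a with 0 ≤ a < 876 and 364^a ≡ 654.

Baby-step giant-step with m = ceil(sqrt(876)) = 30.
Baby table (364^j mod 877 for j=0..29):
  0:1  1:364  2:69  3:560  4:376  5:52  6:511  7:80
  8:179  9:258  10:73  11:262  12:652  13:538  14:261  15:288
  16:469  17:578  18:789  19:417  20:67  21:709  22:238  23:686
  24:636  25:853  26:34  27:98  28:592  29:623
Giant step factor: 364^(-30) ≡ 26 (mod 877).
Scan 654·26^i mod 877 for i = 0, 1, …:
  i=0: 654   i=1: 341   i=2: 96   i=3: 742
  i=4: 875   i=5: 825   i=6: 402   i=7: 805
  i=8: 759   i=9: 440     …   i=18: 701
  i=19: 686
Match at i=19, j=23: a = 19·30 + 23 = 593.

593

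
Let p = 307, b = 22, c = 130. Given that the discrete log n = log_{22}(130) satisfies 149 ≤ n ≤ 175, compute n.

155

Compute 22^149 mod 307 = 266, then multiply by 22 repeatedly:
  22^149=266  22^150=19  22^151=111  22^152=293  22^153=306
  22^154=285  22^155=130
Found 130 at exponent 155.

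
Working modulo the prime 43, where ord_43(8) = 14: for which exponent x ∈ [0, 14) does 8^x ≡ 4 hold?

Successive powers of 8 modulo 43:
  8^0=1  8^1=8  8^2=21  8^3=39  8^4=11  8^5=2
  8^6=16  8^7=42  8^8=35  8^9=22  8^10=4
So 8^10 ≡ 4 (mod 43), giving x = 10.

10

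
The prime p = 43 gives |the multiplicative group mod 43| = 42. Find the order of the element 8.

The order of 8 must divide p − 1 = 42 = 2 · 3 · 7.
Divisors: 1, 2, 3, 6, 7, 14, 21, 42.
Check each in increasing order: 8^1 ≡ 8;  8^2 ≡ 21;  8^3 ≡ 39;  8^6 ≡ 16;  8^7 ≡ 42;  8^14 ≡ 1.
Smallest exponent giving 1 is 14.

14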